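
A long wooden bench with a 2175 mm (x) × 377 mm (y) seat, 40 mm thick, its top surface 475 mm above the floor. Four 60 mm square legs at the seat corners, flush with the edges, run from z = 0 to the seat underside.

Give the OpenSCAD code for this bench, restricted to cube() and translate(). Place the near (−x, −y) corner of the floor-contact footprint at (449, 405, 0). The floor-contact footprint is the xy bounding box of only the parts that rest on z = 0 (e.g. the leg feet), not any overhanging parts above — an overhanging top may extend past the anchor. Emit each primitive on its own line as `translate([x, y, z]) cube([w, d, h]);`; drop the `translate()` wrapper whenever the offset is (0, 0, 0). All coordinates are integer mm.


translate([449, 405, 435]) cube([2175, 377, 40]);
translate([449, 405, 0]) cube([60, 60, 435]);
translate([449, 722, 0]) cube([60, 60, 435]);
translate([2564, 405, 0]) cube([60, 60, 435]);
translate([2564, 722, 0]) cube([60, 60, 435]);


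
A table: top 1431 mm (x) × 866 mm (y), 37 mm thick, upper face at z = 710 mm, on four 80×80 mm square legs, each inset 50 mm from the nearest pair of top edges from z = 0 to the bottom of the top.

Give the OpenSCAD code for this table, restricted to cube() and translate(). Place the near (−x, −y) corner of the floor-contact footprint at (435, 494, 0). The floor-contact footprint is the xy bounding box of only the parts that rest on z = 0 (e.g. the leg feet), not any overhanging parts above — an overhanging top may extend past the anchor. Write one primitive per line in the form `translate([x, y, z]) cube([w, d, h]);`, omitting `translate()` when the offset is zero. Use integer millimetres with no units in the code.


translate([385, 444, 673]) cube([1431, 866, 37]);
translate([435, 494, 0]) cube([80, 80, 673]);
translate([1686, 494, 0]) cube([80, 80, 673]);
translate([435, 1180, 0]) cube([80, 80, 673]);
translate([1686, 1180, 0]) cube([80, 80, 673]);


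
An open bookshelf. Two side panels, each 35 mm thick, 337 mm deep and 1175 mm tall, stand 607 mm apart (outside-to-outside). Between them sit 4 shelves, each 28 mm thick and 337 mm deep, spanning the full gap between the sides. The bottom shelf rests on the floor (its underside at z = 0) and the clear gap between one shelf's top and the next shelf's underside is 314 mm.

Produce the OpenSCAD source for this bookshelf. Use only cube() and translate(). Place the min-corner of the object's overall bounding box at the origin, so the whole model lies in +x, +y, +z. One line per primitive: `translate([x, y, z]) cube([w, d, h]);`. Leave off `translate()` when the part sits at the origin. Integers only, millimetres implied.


cube([35, 337, 1175]);
translate([572, 0, 0]) cube([35, 337, 1175]);
translate([35, 0, 0]) cube([537, 337, 28]);
translate([35, 0, 342]) cube([537, 337, 28]);
translate([35, 0, 684]) cube([537, 337, 28]);
translate([35, 0, 1026]) cube([537, 337, 28]);


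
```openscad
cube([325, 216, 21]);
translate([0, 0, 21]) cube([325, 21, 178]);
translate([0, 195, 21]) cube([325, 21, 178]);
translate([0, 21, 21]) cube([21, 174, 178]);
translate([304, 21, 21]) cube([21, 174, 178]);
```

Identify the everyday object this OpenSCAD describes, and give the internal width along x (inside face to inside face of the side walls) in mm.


An open box. The internal width is 283 mm.

A 325×216 base slab with four walls standing on it — an open box. The base is 325 mm wide and the walls are 21 mm thick, so the internal width is 325 − 2 × 21 = 283 mm.


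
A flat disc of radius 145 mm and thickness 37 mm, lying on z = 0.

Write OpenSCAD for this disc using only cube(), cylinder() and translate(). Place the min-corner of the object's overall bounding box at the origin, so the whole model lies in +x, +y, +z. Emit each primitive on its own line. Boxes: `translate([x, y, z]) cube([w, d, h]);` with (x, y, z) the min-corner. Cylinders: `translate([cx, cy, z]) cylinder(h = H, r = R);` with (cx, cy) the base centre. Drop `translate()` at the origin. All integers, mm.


translate([145, 145, 0]) cylinder(h = 37, r = 145);


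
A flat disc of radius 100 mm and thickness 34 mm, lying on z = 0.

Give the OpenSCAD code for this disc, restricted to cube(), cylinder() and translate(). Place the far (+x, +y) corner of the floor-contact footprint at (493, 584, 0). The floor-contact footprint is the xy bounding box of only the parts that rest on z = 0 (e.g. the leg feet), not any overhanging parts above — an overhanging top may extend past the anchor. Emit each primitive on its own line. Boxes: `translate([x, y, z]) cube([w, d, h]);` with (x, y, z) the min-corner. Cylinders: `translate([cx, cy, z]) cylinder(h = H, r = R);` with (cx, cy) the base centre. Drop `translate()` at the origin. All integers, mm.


translate([393, 484, 0]) cylinder(h = 34, r = 100);


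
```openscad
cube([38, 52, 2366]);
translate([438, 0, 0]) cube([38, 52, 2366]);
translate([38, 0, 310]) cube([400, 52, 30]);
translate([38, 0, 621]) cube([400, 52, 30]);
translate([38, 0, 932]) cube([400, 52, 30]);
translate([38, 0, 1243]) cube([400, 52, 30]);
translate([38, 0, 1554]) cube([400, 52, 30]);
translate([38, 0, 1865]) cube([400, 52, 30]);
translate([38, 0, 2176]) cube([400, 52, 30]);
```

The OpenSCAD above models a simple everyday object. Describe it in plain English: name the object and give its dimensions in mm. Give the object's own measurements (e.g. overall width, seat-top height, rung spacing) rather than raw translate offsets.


A straight ladder. Two 38×52 mm vertical rails, 2366 mm tall, stand 476 mm apart (outside-to-outside) with their front faces coplanar on the −y side. 7 rungs, each 52 mm deep and 30 mm tall, span between the inner faces of the rails, front faces flush with the rails. The lowest rung's underside is at z = 310 mm and rungs are spaced 311 mm apart (underside to underside).


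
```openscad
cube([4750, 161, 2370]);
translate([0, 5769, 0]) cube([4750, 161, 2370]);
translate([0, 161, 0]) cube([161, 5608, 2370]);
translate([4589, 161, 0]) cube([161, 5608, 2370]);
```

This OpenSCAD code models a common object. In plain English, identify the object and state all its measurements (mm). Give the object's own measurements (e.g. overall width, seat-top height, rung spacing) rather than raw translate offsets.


The wall frame of a small rectangular building: four walls, each 2370 mm tall and 161 mm thick, enclosing a footprint 4750 mm (x) by 5930 mm (y) outside-to-outside, with no floor or roof. The front and back walls (the −y and +y sides) span the full width; the two side walls fit between them.


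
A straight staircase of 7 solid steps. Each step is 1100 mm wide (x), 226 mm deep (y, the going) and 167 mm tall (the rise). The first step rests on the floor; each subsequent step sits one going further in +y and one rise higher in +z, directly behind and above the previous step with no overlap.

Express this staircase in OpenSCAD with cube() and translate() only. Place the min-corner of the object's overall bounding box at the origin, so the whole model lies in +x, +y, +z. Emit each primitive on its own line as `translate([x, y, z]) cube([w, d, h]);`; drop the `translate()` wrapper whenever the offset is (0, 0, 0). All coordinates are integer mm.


cube([1100, 226, 167]);
translate([0, 226, 167]) cube([1100, 226, 167]);
translate([0, 452, 334]) cube([1100, 226, 167]);
translate([0, 678, 501]) cube([1100, 226, 167]);
translate([0, 904, 668]) cube([1100, 226, 167]);
translate([0, 1130, 835]) cube([1100, 226, 167]);
translate([0, 1356, 1002]) cube([1100, 226, 167]);


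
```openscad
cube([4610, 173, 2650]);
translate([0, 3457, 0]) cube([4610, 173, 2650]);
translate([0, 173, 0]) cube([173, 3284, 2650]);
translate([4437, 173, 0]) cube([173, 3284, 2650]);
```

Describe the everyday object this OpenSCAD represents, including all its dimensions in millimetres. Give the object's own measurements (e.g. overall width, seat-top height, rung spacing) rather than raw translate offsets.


The wall frame of a small rectangular building: four walls, each 2650 mm tall and 173 mm thick, enclosing a footprint 4610 mm (x) by 3630 mm (y) outside-to-outside, with no floor or roof. The front and back walls (the −y and +y sides) span the full width; the two side walls fit between them.


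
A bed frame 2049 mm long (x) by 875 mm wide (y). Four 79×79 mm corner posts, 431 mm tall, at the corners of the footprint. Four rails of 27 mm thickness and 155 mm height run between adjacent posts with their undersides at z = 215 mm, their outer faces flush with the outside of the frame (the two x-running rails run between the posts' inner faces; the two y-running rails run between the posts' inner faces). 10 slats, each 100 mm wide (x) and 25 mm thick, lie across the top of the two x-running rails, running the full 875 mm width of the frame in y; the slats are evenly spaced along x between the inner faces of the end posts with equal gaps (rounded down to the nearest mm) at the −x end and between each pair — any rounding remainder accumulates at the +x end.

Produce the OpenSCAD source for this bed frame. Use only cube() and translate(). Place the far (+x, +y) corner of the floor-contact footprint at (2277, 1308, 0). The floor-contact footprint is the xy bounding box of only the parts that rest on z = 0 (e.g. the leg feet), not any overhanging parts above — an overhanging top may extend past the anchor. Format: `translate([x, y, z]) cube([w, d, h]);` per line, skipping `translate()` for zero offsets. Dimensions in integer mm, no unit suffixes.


// slat z = rail_z + rail_h = 215 + 155 = 370
// slat gap = ⌊(1891 − 10·100) / 11⌋ = 81
translate([228, 433, 0]) cube([79, 79, 431]);
translate([228, 1229, 0]) cube([79, 79, 431]);
translate([2198, 433, 0]) cube([79, 79, 431]);
translate([2198, 1229, 0]) cube([79, 79, 431]);
translate([307, 433, 215]) cube([1891, 27, 155]);
translate([307, 1281, 215]) cube([1891, 27, 155]);
translate([228, 512, 215]) cube([27, 717, 155]);
translate([2250, 512, 215]) cube([27, 717, 155]);
translate([388, 433, 370]) cube([100, 875, 25]);
translate([569, 433, 370]) cube([100, 875, 25]);
translate([750, 433, 370]) cube([100, 875, 25]);
translate([931, 433, 370]) cube([100, 875, 25]);
translate([1112, 433, 370]) cube([100, 875, 25]);
translate([1293, 433, 370]) cube([100, 875, 25]);
translate([1474, 433, 370]) cube([100, 875, 25]);
translate([1655, 433, 370]) cube([100, 875, 25]);
translate([1836, 433, 370]) cube([100, 875, 25]);
translate([2017, 433, 370]) cube([100, 875, 25]);


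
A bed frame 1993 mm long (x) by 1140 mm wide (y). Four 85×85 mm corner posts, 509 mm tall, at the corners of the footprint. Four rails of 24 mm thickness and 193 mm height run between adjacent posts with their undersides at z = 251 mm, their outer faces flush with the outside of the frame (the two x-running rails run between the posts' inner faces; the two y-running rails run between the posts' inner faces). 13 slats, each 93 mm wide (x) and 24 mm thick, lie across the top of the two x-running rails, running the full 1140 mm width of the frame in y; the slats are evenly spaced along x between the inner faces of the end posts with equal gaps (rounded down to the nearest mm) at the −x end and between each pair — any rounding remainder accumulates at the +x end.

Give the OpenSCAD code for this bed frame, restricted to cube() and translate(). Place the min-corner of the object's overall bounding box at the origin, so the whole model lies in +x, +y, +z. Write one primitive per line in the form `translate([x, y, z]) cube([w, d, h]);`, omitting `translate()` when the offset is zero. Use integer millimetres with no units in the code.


cube([85, 85, 509]);
translate([0, 1055, 0]) cube([85, 85, 509]);
translate([1908, 0, 0]) cube([85, 85, 509]);
translate([1908, 1055, 0]) cube([85, 85, 509]);
translate([85, 0, 251]) cube([1823, 24, 193]);
translate([85, 1116, 251]) cube([1823, 24, 193]);
translate([0, 85, 251]) cube([24, 970, 193]);
translate([1969, 85, 251]) cube([24, 970, 193]);
translate([128, 0, 444]) cube([93, 1140, 24]);
translate([264, 0, 444]) cube([93, 1140, 24]);
translate([400, 0, 444]) cube([93, 1140, 24]);
translate([536, 0, 444]) cube([93, 1140, 24]);
translate([672, 0, 444]) cube([93, 1140, 24]);
translate([808, 0, 444]) cube([93, 1140, 24]);
translate([944, 0, 444]) cube([93, 1140, 24]);
translate([1080, 0, 444]) cube([93, 1140, 24]);
translate([1216, 0, 444]) cube([93, 1140, 24]);
translate([1352, 0, 444]) cube([93, 1140, 24]);
translate([1488, 0, 444]) cube([93, 1140, 24]);
translate([1624, 0, 444]) cube([93, 1140, 24]);
translate([1760, 0, 444]) cube([93, 1140, 24]);


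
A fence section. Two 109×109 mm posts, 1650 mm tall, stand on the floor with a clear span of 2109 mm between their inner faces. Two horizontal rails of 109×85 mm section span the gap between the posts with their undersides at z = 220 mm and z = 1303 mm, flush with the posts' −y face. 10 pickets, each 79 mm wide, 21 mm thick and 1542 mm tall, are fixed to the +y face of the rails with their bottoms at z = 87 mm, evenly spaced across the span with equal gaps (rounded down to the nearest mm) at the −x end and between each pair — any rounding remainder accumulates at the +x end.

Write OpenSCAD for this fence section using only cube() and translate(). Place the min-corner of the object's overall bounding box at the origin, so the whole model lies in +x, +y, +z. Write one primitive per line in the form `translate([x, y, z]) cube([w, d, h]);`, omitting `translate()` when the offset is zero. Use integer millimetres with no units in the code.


cube([109, 109, 1650]);
translate([2218, 0, 0]) cube([109, 109, 1650]);
translate([109, 0, 220]) cube([2109, 109, 85]);
translate([109, 0, 1303]) cube([2109, 109, 85]);
translate([228, 109, 87]) cube([79, 21, 1542]);
translate([426, 109, 87]) cube([79, 21, 1542]);
translate([624, 109, 87]) cube([79, 21, 1542]);
translate([822, 109, 87]) cube([79, 21, 1542]);
translate([1020, 109, 87]) cube([79, 21, 1542]);
translate([1218, 109, 87]) cube([79, 21, 1542]);
translate([1416, 109, 87]) cube([79, 21, 1542]);
translate([1614, 109, 87]) cube([79, 21, 1542]);
translate([1812, 109, 87]) cube([79, 21, 1542]);
translate([2010, 109, 87]) cube([79, 21, 1542]);


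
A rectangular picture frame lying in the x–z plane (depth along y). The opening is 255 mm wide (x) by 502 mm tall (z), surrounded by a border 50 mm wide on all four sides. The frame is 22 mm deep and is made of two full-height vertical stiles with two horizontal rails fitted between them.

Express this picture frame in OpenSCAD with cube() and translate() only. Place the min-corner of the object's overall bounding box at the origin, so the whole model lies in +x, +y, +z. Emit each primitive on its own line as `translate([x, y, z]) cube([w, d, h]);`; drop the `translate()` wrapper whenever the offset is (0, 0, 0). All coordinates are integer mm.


cube([50, 22, 602]);
translate([305, 0, 0]) cube([50, 22, 602]);
translate([50, 0, 0]) cube([255, 22, 50]);
translate([50, 0, 552]) cube([255, 22, 50]);


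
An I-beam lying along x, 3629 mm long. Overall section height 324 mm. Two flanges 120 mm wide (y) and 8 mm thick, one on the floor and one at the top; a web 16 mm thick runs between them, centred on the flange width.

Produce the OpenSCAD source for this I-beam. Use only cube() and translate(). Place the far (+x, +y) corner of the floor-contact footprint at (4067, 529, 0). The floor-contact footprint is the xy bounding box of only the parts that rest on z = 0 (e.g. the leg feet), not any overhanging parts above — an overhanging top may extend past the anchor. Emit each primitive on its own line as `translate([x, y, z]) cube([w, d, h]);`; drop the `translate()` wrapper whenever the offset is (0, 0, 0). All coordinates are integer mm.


translate([438, 409, 0]) cube([3629, 120, 8]);
translate([438, 461, 8]) cube([3629, 16, 308]);
translate([438, 409, 316]) cube([3629, 120, 8]);


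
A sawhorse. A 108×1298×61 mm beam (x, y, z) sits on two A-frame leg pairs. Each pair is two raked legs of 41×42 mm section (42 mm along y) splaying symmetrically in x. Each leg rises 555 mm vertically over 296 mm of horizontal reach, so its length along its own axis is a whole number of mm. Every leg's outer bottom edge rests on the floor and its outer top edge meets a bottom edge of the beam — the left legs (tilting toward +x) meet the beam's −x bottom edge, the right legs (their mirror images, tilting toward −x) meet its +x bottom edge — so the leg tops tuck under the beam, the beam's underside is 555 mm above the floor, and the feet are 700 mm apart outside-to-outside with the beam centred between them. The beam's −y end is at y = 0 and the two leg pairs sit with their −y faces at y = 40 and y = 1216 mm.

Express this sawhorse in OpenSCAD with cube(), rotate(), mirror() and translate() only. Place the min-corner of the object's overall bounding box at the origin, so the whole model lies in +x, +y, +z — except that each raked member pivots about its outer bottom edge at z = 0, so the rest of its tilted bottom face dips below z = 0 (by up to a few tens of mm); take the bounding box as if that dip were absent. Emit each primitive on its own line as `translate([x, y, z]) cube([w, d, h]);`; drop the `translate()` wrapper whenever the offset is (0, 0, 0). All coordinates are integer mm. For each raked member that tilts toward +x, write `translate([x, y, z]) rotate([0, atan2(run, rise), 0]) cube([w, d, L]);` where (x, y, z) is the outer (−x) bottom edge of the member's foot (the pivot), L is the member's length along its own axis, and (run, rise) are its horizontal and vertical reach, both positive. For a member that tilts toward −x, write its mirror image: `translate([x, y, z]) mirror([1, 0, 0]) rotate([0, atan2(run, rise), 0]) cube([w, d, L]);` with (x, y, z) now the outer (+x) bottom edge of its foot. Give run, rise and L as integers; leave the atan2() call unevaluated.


translate([296, 0, 555]) cube([108, 1298, 61]);
translate([0, 40, 0]) rotate([0, atan2(296, 555), 0]) cube([41, 42, 629]);
translate([700, 40, 0]) mirror([1, 0, 0]) rotate([0, atan2(296, 555), 0]) cube([41, 42, 629]);
translate([0, 1216, 0]) rotate([0, atan2(296, 555), 0]) cube([41, 42, 629]);
translate([700, 1216, 0]) mirror([1, 0, 0]) rotate([0, atan2(296, 555), 0]) cube([41, 42, 629]);


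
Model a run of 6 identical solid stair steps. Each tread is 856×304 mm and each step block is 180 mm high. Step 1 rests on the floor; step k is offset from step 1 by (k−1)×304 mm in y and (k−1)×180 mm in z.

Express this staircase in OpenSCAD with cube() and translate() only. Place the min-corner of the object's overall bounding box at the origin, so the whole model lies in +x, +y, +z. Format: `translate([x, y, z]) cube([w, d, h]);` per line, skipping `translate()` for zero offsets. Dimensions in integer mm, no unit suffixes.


cube([856, 304, 180]);
translate([0, 304, 180]) cube([856, 304, 180]);
translate([0, 608, 360]) cube([856, 304, 180]);
translate([0, 912, 540]) cube([856, 304, 180]);
translate([0, 1216, 720]) cube([856, 304, 180]);
translate([0, 1520, 900]) cube([856, 304, 180]);


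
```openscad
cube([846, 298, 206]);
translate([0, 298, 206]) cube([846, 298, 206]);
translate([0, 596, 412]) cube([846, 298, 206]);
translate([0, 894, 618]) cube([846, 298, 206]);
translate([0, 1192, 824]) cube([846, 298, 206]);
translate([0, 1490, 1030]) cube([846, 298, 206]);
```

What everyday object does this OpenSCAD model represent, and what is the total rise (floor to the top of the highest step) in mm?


A staircase. The total rise is 1236 mm.

6 identical blocks, each offset up and back from the previous — a staircase. Each step is 206 mm tall and there are 6 of them, so the total rise is 6 × 206 = 1236 mm.


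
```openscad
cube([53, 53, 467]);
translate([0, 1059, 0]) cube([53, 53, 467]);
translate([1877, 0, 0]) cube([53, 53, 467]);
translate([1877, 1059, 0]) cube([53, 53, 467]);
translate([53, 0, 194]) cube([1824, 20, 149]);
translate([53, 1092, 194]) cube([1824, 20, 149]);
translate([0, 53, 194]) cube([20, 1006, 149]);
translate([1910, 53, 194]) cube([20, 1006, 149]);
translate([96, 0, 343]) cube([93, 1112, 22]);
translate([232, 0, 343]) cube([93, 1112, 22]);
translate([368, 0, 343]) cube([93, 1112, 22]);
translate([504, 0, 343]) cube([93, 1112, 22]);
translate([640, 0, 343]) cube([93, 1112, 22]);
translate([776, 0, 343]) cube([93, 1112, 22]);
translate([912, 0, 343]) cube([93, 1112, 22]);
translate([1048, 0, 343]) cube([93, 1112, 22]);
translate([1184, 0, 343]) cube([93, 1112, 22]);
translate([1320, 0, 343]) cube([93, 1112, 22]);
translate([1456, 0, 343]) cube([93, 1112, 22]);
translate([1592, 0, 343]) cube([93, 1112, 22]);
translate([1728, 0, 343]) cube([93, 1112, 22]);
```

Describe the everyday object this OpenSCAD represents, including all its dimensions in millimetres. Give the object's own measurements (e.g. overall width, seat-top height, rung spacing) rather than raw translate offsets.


A bed frame 1930 mm long (x) by 1112 mm wide (y). Four 53×53 mm corner posts, 467 mm tall, at the corners of the footprint. Four rails of 20 mm thickness and 149 mm height run between adjacent posts with their undersides at z = 194 mm, their outer faces flush with the outside of the frame (the two x-running rails run between the posts' inner faces; the two y-running rails run between the posts' inner faces). 13 slats, each 93 mm wide (x) and 22 mm thick, lie across the top of the two x-running rails, running the full 1112 mm width of the frame in y; along x they sit between the end posts with a 43 mm gap after the −x posts and between neighbouring slats, leaving 56 mm before the +x posts.


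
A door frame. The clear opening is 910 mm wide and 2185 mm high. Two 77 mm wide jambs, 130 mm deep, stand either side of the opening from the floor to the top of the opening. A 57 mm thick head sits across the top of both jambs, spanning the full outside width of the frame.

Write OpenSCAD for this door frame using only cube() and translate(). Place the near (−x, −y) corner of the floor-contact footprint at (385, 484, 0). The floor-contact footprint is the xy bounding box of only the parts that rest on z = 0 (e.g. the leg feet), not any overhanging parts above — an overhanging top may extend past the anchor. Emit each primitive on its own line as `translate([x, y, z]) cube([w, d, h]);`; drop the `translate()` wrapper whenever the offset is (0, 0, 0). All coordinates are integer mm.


translate([385, 484, 0]) cube([77, 130, 2185]);
translate([1372, 484, 0]) cube([77, 130, 2185]);
translate([385, 484, 2185]) cube([1064, 130, 57]);


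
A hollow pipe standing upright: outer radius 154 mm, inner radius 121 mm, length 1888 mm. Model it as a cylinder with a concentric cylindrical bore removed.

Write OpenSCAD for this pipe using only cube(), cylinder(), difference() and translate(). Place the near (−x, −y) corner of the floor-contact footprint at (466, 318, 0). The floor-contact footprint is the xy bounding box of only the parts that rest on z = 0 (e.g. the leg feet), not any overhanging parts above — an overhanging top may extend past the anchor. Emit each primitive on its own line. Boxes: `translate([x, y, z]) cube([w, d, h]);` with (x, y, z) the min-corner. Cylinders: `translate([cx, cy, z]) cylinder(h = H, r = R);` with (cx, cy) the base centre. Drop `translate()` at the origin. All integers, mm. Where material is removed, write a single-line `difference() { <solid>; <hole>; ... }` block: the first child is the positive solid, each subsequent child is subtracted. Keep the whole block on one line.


difference() { translate([620, 472, 0]) cylinder(h = 1888, r = 154); translate([620, 472, 0]) cylinder(h = 1888, r = 121); }


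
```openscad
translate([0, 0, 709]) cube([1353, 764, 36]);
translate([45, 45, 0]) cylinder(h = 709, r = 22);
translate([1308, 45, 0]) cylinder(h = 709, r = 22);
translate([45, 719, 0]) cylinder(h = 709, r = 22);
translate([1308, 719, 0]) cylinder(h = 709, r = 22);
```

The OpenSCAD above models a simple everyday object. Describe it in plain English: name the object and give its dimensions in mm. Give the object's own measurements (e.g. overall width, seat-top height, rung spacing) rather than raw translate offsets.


A rectangular dining table. The top is 1353×764×36 mm with its upper surface at z = 745 mm. It stands on four round legs of 44 mm diameter, each leg's bounding box inset 23 mm from the nearest pair of top edges, running from the floor to the underside of the top.


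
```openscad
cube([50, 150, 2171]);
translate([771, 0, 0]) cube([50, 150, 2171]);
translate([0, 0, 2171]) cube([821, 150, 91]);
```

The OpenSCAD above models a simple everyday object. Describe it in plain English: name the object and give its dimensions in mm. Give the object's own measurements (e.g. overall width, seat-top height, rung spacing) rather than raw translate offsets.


A door frame. The clear opening is 721 mm wide and 2171 mm high. Two 50 mm wide jambs, 150 mm deep, stand either side of the opening from the floor to the top of the opening. A 91 mm thick head sits across the top of both jambs, spanning the full outside width of the frame.


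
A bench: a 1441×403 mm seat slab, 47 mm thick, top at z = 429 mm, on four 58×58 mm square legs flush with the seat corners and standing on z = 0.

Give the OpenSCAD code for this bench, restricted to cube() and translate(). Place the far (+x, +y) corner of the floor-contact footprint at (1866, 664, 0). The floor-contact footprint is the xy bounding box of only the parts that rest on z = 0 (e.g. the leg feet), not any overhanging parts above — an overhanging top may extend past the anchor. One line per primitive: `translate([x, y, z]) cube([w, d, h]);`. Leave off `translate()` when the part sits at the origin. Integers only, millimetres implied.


translate([425, 261, 382]) cube([1441, 403, 47]);
translate([425, 261, 0]) cube([58, 58, 382]);
translate([425, 606, 0]) cube([58, 58, 382]);
translate([1808, 261, 0]) cube([58, 58, 382]);
translate([1808, 606, 0]) cube([58, 58, 382]);


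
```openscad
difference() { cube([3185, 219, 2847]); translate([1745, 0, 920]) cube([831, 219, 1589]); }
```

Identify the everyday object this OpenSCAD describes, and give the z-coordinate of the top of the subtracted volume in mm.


A wall with a window opening. The window head height is 2509 mm.

A wall with a rectangular opening subtracted — a window. Sill at z = 920, opening 1589 mm tall, so the head is at 920 + 1589 = 2509 mm.


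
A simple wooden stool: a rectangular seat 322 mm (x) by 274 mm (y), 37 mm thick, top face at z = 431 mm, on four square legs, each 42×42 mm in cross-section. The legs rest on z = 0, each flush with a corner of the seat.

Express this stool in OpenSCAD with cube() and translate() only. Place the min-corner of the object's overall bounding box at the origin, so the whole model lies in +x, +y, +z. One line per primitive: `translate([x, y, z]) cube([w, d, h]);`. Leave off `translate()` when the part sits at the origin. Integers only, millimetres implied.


translate([0, 0, 394]) cube([322, 274, 37]);
cube([42, 42, 394]);
translate([280, 0, 0]) cube([42, 42, 394]);
translate([0, 232, 0]) cube([42, 42, 394]);
translate([280, 232, 0]) cube([42, 42, 394]);


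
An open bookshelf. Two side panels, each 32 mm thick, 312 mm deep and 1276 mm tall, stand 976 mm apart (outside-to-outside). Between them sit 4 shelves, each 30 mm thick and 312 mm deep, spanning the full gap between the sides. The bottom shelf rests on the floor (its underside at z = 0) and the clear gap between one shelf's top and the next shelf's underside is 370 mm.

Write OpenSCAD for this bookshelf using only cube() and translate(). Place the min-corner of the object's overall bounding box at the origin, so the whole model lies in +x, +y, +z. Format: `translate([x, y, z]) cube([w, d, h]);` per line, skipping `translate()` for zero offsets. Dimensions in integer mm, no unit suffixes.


cube([32, 312, 1276]);
translate([944, 0, 0]) cube([32, 312, 1276]);
translate([32, 0, 0]) cube([912, 312, 30]);
translate([32, 0, 400]) cube([912, 312, 30]);
translate([32, 0, 800]) cube([912, 312, 30]);
translate([32, 0, 1200]) cube([912, 312, 30]);


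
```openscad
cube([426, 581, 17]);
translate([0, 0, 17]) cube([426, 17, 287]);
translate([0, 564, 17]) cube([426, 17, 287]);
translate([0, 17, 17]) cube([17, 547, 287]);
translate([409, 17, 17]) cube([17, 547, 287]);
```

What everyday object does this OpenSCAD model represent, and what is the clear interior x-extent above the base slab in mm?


An open box. The internal width is 392 mm.

A 426×581 base slab with four walls standing on it — an open box. The base is 426 mm wide and the walls are 17 mm thick, so the internal width is 426 − 2 × 17 = 392 mm.


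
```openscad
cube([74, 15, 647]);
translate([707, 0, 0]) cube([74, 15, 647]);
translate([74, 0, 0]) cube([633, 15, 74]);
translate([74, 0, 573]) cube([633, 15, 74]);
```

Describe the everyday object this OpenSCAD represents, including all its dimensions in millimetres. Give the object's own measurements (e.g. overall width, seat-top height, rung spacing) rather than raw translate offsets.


A rectangular picture frame lying in the x–z plane (depth along y). The opening is 633 mm wide (x) by 499 mm tall (z), surrounded by a border 74 mm wide on all four sides. The frame is 15 mm deep and is made of two full-height vertical stiles with two horizontal rails fitted between them.


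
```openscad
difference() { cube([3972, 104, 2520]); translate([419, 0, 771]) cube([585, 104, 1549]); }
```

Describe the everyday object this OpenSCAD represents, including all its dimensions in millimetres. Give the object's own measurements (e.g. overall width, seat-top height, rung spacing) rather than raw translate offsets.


A wall 3972 mm long (x), 104 mm thick (y), 2520 mm tall, with a rectangular window opening cut through it. The opening is 585 mm wide and 1549 mm tall; its sill is at z = 771 mm and its near (−x) edge is 419 mm from the wall's −x end. The opening passes through the full wall thickness.


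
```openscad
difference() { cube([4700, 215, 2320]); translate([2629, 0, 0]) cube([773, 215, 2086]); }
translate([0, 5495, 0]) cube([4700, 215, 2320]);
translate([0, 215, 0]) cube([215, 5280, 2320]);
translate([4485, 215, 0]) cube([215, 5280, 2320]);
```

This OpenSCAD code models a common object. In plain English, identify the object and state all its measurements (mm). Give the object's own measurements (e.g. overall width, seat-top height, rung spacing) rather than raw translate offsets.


A single room: four walls, each 2320 mm tall and 215 mm thick, enclosing an outside footprint 4700×5710 mm (x × y), no floor or roof. The front and back walls (−y and +y sides) run the full x-width; the side walls fit between their inner faces. A door opening 773 mm wide and 2086 mm tall is cut through the front wall from the floor up, its −x edge 2629 mm from the wall's −x end.


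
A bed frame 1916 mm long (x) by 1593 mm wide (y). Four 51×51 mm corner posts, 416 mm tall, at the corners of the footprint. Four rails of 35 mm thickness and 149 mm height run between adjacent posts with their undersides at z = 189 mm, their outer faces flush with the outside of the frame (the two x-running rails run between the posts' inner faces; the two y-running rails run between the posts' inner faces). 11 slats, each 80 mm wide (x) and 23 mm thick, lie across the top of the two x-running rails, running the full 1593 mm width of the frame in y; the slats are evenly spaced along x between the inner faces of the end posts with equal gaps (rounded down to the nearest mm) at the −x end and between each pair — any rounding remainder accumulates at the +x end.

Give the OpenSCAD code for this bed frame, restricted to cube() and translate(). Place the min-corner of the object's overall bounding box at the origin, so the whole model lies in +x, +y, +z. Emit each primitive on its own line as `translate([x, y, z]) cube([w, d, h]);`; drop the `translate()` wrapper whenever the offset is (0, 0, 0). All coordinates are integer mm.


cube([51, 51, 416]);
translate([0, 1542, 0]) cube([51, 51, 416]);
translate([1865, 0, 0]) cube([51, 51, 416]);
translate([1865, 1542, 0]) cube([51, 51, 416]);
translate([51, 0, 189]) cube([1814, 35, 149]);
translate([51, 1558, 189]) cube([1814, 35, 149]);
translate([0, 51, 189]) cube([35, 1491, 149]);
translate([1881, 51, 189]) cube([35, 1491, 149]);
translate([128, 0, 338]) cube([80, 1593, 23]);
translate([285, 0, 338]) cube([80, 1593, 23]);
translate([442, 0, 338]) cube([80, 1593, 23]);
translate([599, 0, 338]) cube([80, 1593, 23]);
translate([756, 0, 338]) cube([80, 1593, 23]);
translate([913, 0, 338]) cube([80, 1593, 23]);
translate([1070, 0, 338]) cube([80, 1593, 23]);
translate([1227, 0, 338]) cube([80, 1593, 23]);
translate([1384, 0, 338]) cube([80, 1593, 23]);
translate([1541, 0, 338]) cube([80, 1593, 23]);
translate([1698, 0, 338]) cube([80, 1593, 23]);


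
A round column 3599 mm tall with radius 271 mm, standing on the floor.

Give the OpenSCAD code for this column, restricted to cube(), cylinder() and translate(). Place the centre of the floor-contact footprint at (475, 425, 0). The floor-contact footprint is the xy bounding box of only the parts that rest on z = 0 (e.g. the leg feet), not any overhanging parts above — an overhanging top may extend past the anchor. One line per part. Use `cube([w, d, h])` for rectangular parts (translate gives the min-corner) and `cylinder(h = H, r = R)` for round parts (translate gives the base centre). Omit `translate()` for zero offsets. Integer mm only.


translate([475, 425, 0]) cylinder(h = 3599, r = 271);


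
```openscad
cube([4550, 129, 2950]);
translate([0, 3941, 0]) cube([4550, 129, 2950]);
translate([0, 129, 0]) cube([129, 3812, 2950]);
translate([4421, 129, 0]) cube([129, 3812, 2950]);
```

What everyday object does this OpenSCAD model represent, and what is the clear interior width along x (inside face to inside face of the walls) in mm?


A house (or room) frame. The interior width is 4292 mm.

Four 2950 mm walls enclosing a rectangle with no floor or roof — a room or house frame. Outside width is 4550 mm and wall thickness is 129 mm, so the interior width is 4550 − 2 × 129 = 4292 mm.


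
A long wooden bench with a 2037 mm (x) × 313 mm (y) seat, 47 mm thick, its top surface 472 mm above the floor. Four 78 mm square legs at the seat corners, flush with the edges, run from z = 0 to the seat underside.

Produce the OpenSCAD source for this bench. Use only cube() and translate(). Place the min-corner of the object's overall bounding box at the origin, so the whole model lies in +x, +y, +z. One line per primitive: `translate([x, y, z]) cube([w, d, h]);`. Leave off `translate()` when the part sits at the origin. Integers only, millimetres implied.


translate([0, 0, 425]) cube([2037, 313, 47]);
cube([78, 78, 425]);
translate([0, 235, 0]) cube([78, 78, 425]);
translate([1959, 0, 0]) cube([78, 78, 425]);
translate([1959, 235, 0]) cube([78, 78, 425]);


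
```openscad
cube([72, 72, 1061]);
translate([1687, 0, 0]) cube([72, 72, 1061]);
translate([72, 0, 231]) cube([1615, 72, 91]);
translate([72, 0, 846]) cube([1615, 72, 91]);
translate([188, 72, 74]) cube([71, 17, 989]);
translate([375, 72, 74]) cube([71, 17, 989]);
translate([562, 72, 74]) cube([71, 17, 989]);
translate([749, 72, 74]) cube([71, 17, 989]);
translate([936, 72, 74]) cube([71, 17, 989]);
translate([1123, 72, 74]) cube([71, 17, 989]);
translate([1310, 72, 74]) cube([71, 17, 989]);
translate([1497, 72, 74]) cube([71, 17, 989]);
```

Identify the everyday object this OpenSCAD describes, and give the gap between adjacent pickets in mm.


A fence section. The picket gap is 116 mm.

Two posts, two rails, 8 pickets — a fence section. Span 1615 mm holds 8 pickets of 71 mm with 9 equal gaps: ⌊(1615 − 8·71) / 9⌋ = 116 mm.


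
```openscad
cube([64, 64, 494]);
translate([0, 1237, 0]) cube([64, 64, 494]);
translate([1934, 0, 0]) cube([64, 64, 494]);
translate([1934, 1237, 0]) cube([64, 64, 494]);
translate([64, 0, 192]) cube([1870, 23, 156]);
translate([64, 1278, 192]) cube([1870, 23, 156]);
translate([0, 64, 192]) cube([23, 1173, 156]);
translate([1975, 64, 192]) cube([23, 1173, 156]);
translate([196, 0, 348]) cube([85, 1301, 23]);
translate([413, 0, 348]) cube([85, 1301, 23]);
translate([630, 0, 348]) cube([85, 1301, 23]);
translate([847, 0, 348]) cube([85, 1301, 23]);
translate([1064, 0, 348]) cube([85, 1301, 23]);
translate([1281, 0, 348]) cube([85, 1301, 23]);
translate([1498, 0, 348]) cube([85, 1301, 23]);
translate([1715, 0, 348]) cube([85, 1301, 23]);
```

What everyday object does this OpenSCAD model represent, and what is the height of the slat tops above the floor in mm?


A bed frame. The slat-top height is 371 mm.

Four posts, four rails, and a row of slats — a bed frame. Slats sit on the rails at z = 192 + 156 = 348; with slat thickness 23, the top is 371 mm.


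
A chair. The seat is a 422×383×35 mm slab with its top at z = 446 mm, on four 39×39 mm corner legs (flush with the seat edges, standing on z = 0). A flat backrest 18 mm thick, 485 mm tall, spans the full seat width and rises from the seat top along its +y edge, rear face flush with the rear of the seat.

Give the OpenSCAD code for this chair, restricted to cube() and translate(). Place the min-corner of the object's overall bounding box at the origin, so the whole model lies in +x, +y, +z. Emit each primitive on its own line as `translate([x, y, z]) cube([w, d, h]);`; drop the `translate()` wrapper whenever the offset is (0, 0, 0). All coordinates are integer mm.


// leg_h = 446 - 35 = 411
translate([0, 0, 411]) cube([422, 383, 35]);
cube([39, 39, 411]);
translate([383, 0, 0]) cube([39, 39, 411]);
translate([0, 344, 0]) cube([39, 39, 411]);
translate([383, 344, 0]) cube([39, 39, 411]);
translate([0, 365, 446]) cube([422, 18, 485]);


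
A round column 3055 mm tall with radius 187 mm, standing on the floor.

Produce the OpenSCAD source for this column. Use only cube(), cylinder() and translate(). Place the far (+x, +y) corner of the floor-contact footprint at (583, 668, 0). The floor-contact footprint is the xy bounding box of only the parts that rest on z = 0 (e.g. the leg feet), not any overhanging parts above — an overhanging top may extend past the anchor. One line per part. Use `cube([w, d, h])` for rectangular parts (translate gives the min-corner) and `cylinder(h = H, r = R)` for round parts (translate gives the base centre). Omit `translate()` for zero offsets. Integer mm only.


translate([396, 481, 0]) cylinder(h = 3055, r = 187);


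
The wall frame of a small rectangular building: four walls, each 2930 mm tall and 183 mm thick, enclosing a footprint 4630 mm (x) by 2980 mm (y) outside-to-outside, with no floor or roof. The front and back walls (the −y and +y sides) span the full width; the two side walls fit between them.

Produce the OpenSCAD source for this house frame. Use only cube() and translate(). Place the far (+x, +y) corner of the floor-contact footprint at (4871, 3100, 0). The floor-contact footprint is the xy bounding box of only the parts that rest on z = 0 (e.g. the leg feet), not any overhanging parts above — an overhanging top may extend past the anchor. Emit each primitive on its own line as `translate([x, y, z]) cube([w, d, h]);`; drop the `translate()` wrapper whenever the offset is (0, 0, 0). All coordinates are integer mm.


translate([241, 120, 0]) cube([4630, 183, 2930]);
translate([241, 2917, 0]) cube([4630, 183, 2930]);
translate([241, 303, 0]) cube([183, 2614, 2930]);
translate([4688, 303, 0]) cube([183, 2614, 2930]);


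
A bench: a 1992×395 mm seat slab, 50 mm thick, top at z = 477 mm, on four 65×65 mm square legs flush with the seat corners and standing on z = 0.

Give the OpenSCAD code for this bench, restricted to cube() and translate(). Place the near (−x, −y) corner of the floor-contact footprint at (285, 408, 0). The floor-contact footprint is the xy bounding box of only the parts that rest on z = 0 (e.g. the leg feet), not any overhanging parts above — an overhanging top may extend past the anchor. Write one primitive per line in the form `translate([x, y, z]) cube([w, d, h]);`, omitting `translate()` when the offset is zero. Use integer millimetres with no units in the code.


translate([285, 408, 427]) cube([1992, 395, 50]);
translate([285, 408, 0]) cube([65, 65, 427]);
translate([285, 738, 0]) cube([65, 65, 427]);
translate([2212, 408, 0]) cube([65, 65, 427]);
translate([2212, 738, 0]) cube([65, 65, 427]);
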